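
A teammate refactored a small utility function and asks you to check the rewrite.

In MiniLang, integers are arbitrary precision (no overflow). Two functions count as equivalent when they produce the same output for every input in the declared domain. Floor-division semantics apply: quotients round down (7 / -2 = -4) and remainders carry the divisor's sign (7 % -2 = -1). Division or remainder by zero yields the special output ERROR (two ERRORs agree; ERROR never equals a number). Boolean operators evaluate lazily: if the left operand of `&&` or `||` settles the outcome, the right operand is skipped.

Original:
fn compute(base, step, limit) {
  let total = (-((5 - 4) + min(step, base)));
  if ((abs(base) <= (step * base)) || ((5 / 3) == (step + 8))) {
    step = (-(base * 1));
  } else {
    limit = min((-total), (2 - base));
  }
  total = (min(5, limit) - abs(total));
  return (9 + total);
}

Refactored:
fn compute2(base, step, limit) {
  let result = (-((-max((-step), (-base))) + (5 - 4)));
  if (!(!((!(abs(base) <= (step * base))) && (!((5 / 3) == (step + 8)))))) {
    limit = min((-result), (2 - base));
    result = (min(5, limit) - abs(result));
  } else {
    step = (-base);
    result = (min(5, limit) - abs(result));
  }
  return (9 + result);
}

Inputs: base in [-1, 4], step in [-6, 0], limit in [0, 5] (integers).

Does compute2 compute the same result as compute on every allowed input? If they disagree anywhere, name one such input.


The two are interchangeable: min/max/abs usage differs; also constant usage differs; also boolean connective usage differs; also local variable names differ; also arithmetic usage differs; also statement counts differ, and every declared input agrees.
One worked example (base=-1, step=-5, limit=2) — compute: total becomes 4; next ((abs(base) <= (step * base)) || ((5 / 3) == (step + 8))) evaluates to true; next step becomes 1; next total becomes -2; next final value 7; compute2: result becomes 4; next (!(!((!(abs(base) <= (step * base))) && (!((5 / 3) == (step + 8)))))) evaluates to false; next step becomes 1; next result becomes -2; next final value 7; agreement on 7.
Checked all 252 inputs in the declared domain: the outputs agree on every one.
verdict: equivalent


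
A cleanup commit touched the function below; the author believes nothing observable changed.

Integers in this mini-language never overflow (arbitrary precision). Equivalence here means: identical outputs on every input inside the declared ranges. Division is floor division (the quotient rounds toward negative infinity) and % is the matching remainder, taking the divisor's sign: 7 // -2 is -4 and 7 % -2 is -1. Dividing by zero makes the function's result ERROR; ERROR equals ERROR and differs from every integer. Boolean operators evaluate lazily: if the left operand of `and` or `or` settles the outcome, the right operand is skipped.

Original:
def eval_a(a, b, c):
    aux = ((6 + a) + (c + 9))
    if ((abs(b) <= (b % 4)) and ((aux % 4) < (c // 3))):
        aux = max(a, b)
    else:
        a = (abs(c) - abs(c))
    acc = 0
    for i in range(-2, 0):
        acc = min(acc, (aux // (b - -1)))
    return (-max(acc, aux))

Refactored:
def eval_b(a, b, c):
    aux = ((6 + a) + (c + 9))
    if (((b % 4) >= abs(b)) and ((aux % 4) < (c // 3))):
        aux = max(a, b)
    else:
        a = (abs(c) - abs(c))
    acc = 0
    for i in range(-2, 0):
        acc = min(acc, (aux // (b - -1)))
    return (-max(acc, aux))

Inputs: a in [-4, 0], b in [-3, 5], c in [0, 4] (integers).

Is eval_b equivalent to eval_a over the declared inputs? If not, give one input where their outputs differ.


Behavior is preserved: although comparison usage differs, the outputs never diverge.
One worked example (a=-3, b=3, c=3) — eval_a: aux := 15 | ((abs(b) <= (b % 4)) and ((aux % 4) < (c // 3))): false | a := 0 | acc := 0 | iter i=-2: | acc := 0 | iter i=-1: | acc := 0 | result -15; eval_b: aux := 15 | (((b % 4) >= abs(b)) and ((aux % 4) < (c // 3))): false | a := 0 | acc := 0 | iter i=-2: | acc := 0 | iter i=-1: | acc := 0 | result -15; agreement on -15.
Every one of the 225 inputs gives matching results.
verdict: equivalent


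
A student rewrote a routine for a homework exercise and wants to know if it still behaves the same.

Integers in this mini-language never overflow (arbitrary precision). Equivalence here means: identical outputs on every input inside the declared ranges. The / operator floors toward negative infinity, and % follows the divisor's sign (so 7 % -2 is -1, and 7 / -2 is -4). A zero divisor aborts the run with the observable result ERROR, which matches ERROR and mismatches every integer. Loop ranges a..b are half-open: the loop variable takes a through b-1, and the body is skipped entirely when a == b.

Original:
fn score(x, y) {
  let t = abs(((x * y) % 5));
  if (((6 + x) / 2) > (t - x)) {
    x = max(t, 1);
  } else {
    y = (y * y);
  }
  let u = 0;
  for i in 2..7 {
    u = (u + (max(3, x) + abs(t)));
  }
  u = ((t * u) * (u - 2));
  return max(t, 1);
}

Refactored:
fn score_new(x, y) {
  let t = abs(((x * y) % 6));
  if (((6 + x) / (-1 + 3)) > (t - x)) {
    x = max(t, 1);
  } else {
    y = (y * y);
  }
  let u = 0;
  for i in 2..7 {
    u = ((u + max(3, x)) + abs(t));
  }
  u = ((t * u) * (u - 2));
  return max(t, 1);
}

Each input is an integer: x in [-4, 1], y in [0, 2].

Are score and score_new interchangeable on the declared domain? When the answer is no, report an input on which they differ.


Not equivalent: x=-4, y=1 separates them (1 vs 2).
score: t becomes 1; next (((6 + x) / 2) > (t - x)) evaluates to false; next y becomes 1; next u becomes 0; next at i=2:; next u becomes 4; next at i=3:; next u becomes 8; next at i=4:; next u becomes 12; next at i=5:; next u becomes 16; next at i=6:; next u becomes 20; next u becomes 360; next final value 1
score_new: t becomes 2; next (((6 + x) / (-1 + 3)) > (t - x)) evaluates to false; next y becomes 1; next u becomes 0; next at i=2:; next u becomes 5; next at i=3:; next u becomes 10; next at i=4:; next u becomes 15; next at i=5:; next u becomes 20; next at i=6:; next u becomes 25; next u becomes 1150; next final value 2
verdict: not equivalent; witness: x=-4, y=1


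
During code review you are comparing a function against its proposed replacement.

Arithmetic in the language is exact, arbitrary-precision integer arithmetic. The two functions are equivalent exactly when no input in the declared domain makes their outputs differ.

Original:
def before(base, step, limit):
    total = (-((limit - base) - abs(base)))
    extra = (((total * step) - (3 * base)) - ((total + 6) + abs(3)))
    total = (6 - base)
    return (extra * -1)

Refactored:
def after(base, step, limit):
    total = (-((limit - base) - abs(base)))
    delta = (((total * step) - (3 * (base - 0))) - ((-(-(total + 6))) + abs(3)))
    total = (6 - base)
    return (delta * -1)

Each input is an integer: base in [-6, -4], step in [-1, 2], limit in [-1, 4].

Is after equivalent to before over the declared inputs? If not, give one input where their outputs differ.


This is a faithful refactor — local variable names differ, arithmetic usage differs, constant usage differs, but the computed results match everywhere.
Spot check at base=-5, step=2, limit=-1 — before: total = 1; extra = 7; total = 11; return -7. after: total = 1; delta = 7; total = 11; return -7. Both give -7.
An exhaustive pass over the 72 declared inputs shows identical outputs.
verdict: equivalent


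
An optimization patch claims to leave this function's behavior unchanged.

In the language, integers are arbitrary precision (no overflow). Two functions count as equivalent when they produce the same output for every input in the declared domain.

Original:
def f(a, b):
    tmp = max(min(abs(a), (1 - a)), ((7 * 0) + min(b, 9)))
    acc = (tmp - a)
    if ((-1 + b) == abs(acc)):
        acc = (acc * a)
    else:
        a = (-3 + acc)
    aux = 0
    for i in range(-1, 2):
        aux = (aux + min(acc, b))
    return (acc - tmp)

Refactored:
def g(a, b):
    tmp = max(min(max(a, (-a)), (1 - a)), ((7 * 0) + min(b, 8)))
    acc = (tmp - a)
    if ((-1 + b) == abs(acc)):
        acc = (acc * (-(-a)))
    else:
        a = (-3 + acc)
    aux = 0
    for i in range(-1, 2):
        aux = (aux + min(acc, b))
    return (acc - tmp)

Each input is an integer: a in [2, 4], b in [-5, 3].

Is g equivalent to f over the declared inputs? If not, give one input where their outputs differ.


Equivalent. The suspicious edit (`9` became `8`) never changes the result for any input inside the declared domain.
Checked all 27 inputs in the declared domain: the outputs agree on every one.
As a probe, take a=2, b=-1: f runs tmp = -1; acc = -3; ((-1 + b) == abs(acc)) -> false; a = -6; aux = 0; [i=-1]; aux = -3; [i=0]; aux = -6; [i=1]; aux = -9; return -2; g runs tmp = -1; acc = -3; ((-1 + b) == abs(acc)) -> false; a = -6; aux = 0; [i=-1]; aux = -3; [i=0]; aux = -6; [i=1]; aux = -9; return -2; both end at -2.
verdict: equivalent


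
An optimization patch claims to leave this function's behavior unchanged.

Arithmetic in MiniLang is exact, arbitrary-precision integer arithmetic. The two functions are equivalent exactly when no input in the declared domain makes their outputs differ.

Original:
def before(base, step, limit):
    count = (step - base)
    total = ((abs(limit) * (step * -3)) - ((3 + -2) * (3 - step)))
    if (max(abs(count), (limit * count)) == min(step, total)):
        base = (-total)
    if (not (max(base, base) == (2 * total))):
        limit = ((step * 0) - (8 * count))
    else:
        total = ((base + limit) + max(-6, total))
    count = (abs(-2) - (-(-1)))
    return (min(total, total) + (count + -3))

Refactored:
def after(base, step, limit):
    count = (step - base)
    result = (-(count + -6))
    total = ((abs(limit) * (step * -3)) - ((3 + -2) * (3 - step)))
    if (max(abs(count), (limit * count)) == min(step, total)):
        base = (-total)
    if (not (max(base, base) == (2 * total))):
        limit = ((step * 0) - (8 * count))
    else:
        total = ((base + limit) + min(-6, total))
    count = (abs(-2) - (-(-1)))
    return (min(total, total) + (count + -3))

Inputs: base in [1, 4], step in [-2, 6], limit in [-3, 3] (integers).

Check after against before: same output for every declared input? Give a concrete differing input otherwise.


Try base=2, step=-2, limit=-1.
before: count = -4; total = 1; (max(abs(count), (limit * count)) == min(step, total)) -> false; (not (max(base, base) == (2 * total))) -> false; total = 2; count = 1; return 0
after: count = -4; result = 10; total = 1; (max(abs(count), (limit * count)) == min(step, total)) -> false; (not (max(base, base) == (2 * total))) -> false; total = -5; count = 1; return -7
0 != -7, so the rewrite changes behavior.
verdict: not equivalent; witness: base=2, step=-2, limit=-1


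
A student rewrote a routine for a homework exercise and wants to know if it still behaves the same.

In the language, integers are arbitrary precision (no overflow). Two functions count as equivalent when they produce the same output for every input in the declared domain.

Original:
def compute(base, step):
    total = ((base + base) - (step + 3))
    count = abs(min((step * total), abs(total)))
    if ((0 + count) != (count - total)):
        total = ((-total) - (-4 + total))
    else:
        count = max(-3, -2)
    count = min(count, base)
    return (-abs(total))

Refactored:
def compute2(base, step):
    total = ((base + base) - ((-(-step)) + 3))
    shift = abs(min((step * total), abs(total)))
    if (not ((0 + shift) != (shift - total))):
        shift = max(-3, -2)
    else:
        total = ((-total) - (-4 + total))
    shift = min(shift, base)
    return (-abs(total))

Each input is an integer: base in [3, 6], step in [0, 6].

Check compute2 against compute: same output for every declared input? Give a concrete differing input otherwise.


Reading the diff, among the changes: boolean connective usage differs; also local variable names differ.
One worked example (base=3, step=0) — compute: total = 3; count = 0; ((0 + count) != (count - total)) -> true; total = -2; count = 0; return -2; compute2: total = 3; shift = 0; (not ((0 + shift) != (shift - total))) -> false; total = -2; shift = 0; return -2; agreement on -2.
Every one of the 28 inputs gives matching results.
verdict: equivalent


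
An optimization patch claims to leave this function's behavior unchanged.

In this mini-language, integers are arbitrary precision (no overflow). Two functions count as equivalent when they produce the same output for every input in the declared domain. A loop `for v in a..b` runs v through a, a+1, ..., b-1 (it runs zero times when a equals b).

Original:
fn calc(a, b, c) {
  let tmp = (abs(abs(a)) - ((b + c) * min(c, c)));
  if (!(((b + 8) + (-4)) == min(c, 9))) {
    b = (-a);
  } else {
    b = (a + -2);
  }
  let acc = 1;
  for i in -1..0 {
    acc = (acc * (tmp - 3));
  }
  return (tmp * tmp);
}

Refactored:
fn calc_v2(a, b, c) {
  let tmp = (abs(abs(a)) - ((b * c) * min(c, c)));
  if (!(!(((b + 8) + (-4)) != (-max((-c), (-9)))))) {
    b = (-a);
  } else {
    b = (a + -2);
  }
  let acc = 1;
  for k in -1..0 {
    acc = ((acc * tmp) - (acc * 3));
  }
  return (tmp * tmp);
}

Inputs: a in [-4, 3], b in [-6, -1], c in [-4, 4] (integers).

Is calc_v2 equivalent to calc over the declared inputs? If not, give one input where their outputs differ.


There is a counterexample at a=-4, b=-6, c=-4: 1296 on one side, 10000 on the other.
calc: tmp=-36, then (!(((b + 8) + (-4)) == min(c, 9))) is true, then b=4, then acc=1, then (i=-1), then acc=-39, then returns 1296
calc_v2: tmp=100, then (!(!(((b + 8) + (-4)) != (-max((-c), (-9)))))) is true, then b=4, then acc=1, then (k=-1), then acc=97, then returns 10000
verdict: not equivalent; witness: a=-4, b=-6, c=-4


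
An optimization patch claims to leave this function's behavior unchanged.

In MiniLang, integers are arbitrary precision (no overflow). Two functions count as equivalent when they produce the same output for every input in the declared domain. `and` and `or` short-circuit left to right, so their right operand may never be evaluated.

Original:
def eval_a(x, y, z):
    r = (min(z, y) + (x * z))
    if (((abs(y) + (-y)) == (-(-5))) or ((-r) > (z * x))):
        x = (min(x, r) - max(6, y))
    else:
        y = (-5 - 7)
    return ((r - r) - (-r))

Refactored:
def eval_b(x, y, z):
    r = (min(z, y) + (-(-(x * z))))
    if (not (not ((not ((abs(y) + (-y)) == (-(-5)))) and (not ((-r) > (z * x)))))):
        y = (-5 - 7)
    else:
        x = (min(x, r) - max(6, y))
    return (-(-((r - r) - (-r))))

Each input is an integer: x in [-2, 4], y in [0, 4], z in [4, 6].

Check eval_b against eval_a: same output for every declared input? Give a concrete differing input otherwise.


The two are interchangeable: boolean connective usage differs, and every declared input agrees.
One worked example (x=4, y=4, z=5) — eval_a: r becomes 24; next (((abs(y) + (-y)) == (-(-5))) or ((-r) > (z * x))) evaluates to false; next y becomes -12; next final value 24; eval_b: r becomes 24; next (not (not ((not ((abs(y) + (-y)) == (-(-5)))) and (not ((-r) > (z * x)))))) evaluates to true; next y becomes -12; next final value 24; agreement on 24.
Across all 105 domain points the two functions coincide.
verdict: equivalent


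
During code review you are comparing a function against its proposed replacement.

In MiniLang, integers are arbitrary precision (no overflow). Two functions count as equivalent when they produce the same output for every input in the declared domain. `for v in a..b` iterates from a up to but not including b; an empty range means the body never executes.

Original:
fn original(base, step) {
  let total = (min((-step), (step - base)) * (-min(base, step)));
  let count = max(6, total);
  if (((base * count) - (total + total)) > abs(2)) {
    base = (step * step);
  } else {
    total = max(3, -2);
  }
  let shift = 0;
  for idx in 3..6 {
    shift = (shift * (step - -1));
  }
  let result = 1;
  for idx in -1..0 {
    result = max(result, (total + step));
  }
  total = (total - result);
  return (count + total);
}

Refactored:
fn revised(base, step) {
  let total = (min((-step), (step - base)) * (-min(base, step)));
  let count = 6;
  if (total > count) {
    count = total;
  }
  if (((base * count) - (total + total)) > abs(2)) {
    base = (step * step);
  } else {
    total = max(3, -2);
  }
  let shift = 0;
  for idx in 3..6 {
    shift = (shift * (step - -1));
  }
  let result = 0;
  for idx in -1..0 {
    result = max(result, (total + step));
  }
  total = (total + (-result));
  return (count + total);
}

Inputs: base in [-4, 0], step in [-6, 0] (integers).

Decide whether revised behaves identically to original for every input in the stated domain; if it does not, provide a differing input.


There is a counterexample at base=-4, step=-6: 8 on one side, 9 on the other.
original: total := -12 | count := 6 | (((base * count) - (total + total)) > abs(2)): false | total := 3 | shift := 0 | iter idx=3: | shift := 0 | iter idx=4: | shift := 0 | iter idx=5: | shift := 0 | result := 1 | iter idx=-1: | result := 1 | total := 2 | result 8
revised: total := -12 | count := 6 | (total > count): false | (((base * count) - (total + total)) > abs(2)): false | total := 3 | shift := 0 | iter idx=3: | shift := 0 | iter idx=4: | shift := 0 | iter idx=5: | shift := 0 | result := 0 | iter idx=-1: | result := 0 | total := 3 | result 9
verdict: not equivalent; witness: base=-4, step=-6


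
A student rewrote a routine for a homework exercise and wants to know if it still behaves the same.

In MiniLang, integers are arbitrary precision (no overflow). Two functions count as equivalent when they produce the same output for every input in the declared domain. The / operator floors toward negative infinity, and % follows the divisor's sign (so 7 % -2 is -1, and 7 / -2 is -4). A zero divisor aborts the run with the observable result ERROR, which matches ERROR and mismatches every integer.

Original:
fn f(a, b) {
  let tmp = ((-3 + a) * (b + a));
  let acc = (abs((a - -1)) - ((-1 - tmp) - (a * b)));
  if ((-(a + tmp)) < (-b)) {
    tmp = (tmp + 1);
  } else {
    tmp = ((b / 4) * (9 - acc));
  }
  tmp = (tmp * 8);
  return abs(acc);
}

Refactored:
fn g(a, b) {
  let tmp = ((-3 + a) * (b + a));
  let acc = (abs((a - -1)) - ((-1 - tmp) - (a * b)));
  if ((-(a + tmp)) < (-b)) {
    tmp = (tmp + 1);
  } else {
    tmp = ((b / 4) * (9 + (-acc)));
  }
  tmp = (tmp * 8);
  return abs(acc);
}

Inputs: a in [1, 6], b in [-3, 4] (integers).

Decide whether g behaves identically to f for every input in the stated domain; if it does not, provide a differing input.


Reading the diff, among the changes: arithmetic usage differs.
Tracing a=3, b=-1: f: tmp = 0; acc = 2; ((-(a + tmp)) < (-b)) -> true; tmp = 1; tmp = 8; return 2 | g: tmp = 0; acc = 2; ((-(a + tmp)) < (-b)) -> true; tmp = 1; tmp = 8; return 2 — matching result 2.
Across all 48 domain points the two functions coincide.
verdict: equivalent


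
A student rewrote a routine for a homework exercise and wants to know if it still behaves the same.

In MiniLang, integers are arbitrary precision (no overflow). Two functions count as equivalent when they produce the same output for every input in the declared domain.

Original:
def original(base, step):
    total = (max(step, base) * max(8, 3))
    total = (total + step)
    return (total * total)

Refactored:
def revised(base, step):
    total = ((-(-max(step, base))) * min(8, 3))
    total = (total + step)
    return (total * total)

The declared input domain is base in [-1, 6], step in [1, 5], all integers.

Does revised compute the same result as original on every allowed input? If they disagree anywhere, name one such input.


Evaluate both at base=-1, step=1.
original: total becomes 8; next total becomes 9; next final value 81
revised: total becomes 3; next total becomes 4; next final value 16
81 and 16 differ, so these are not the same function on this domain.
verdict: not equivalent; witness: base=-1, step=1


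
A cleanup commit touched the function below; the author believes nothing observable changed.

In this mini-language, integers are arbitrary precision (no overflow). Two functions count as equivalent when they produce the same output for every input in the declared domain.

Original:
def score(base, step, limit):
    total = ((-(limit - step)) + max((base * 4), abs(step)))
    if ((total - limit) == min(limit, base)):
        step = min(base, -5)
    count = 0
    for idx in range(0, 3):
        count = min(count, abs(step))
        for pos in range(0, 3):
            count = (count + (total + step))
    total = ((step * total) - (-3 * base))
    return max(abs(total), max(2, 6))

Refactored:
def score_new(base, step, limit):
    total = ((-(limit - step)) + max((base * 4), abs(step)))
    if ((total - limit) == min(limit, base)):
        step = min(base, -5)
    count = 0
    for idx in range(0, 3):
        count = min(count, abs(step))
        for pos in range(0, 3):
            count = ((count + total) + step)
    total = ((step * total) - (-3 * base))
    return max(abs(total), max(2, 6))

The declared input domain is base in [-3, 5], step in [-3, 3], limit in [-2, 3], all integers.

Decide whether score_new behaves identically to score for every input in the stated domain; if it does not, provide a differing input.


The two are interchangeable: same computation, different form, and every declared input agrees.
Tracing base=1, step=-2, limit=-1: score: total = 3; ((total - limit) == min(limit, base)) -> false; count = 0; [idx=0]; count = 0; [pos=0]; count = 1; [pos=1]; count = 2; [pos=2]; count = 3; [idx=1]; count = 2; [pos=0]; count = 3; [pos=1]; count = 4; [pos=2]; count = 5; [idx=2]; count = 2; [pos=0]; count = 3; [pos=1]; count = 4; [pos=2]; count = 5; total = -3; return 6 | score_new: total = 3; ((total - limit) == min(limit, base)) -> false; count = 0; [idx=0]; count = 0; [pos=0]; count = 1; [pos=1]; count = 2; [pos=2]; count = 3; [idx=1]; count = 2; [pos=0]; count = 3; [pos=1]; count = 4; [pos=2]; count = 5; [idx=2]; count = 2; [pos=0]; count = 3; [pos=1]; count = 4; [pos=2]; count = 5; total = -3; return 6 — matching result 6.
Every one of the 378 inputs gives matching results.
verdict: equivalent


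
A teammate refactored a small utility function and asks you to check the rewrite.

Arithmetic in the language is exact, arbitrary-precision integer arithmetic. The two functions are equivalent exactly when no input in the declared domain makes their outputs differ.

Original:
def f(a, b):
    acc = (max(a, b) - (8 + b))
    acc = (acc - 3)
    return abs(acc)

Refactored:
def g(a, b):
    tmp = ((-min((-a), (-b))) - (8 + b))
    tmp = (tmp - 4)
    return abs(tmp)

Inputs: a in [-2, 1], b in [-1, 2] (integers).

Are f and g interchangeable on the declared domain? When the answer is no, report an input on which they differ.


Evaluate both at a=-2, b=-1.
f: acc becomes -8; next acc becomes -11; next final value 11
g: tmp becomes -8; next tmp becomes -12; next final value 12
11 against 12: the behavior changed.
verdict: not equivalent; witness: a=-2, b=-1


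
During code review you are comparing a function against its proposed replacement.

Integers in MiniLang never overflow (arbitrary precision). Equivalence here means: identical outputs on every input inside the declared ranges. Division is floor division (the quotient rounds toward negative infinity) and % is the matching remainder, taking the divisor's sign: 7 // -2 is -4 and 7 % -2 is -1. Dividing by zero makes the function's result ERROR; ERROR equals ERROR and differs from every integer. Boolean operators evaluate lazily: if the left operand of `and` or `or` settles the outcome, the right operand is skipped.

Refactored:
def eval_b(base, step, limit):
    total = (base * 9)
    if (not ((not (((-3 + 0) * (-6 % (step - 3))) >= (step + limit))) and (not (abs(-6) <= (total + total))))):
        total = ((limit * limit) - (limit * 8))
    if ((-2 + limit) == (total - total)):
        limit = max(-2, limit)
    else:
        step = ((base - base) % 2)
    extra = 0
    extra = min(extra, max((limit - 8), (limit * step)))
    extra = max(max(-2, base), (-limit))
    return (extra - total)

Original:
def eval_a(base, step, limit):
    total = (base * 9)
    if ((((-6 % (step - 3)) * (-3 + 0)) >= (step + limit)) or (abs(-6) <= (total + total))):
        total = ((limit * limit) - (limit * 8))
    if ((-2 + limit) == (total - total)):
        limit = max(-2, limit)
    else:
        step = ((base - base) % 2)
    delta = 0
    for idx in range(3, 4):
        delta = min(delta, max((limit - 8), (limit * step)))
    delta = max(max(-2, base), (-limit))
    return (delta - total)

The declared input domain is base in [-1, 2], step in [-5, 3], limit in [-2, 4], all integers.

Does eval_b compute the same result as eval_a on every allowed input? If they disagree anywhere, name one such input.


This is a faithful refactor — loop structure differs; and local variable names differ; and statement counts differ; and boolean connective usage differs, but the computed results match everywhere.
Tracing base=2, step=-2, limit=3: eval_a: total=18, then ((((-6 % (step - 3)) * (-3 + 0)) >= (step + limit)) or (abs(-6) <= (total + total))) is true, then total=-15, then ((-2 + limit) == (total - total)) is false, then step=0, then delta=0, then (idx=3), then delta=0, then delta=2, then returns 17 | eval_b: total=18, then (not ((not (((-3 + 0) * (-6 % (step - 3))) >= (step + limit))) and (not (abs(-6) <= (total + total))))) is true, then total=-15, then ((-2 + limit) == (total - total)) is false, then step=0, then extra=0, then extra=0, then extra=2, then returns 17 — matching result 17.
Checked all 252 inputs in the declared domain: the outputs agree on every one.
verdict: equivalent


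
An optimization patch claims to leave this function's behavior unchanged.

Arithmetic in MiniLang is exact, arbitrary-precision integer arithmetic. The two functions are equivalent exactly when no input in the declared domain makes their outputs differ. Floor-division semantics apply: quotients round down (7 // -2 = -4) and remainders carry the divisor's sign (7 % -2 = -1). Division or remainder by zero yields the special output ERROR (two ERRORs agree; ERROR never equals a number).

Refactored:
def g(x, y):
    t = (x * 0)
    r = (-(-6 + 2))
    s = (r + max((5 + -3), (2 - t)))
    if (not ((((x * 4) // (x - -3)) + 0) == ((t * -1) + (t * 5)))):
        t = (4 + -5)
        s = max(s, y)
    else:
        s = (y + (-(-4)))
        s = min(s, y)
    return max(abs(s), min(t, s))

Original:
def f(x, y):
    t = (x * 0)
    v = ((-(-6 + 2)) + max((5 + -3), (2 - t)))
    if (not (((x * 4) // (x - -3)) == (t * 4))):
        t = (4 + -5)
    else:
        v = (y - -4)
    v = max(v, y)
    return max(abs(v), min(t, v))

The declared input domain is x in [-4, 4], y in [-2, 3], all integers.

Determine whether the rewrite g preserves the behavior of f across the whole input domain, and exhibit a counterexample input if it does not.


Run the pair on x=0, y=-1.
f: t becomes 0; next v becomes 6; next (not (((x * 4) // (x - -3)) == (t * 4))) evaluates to false; next v becomes 3; next v becomes 3; next final value 3
g: t becomes 0; next r becomes 4; next s becomes 6; next (not ((((x * 4) // (x - -3)) + 0) == ((t * -1) + (t * 5)))) evaluates to false; next s becomes 3; next s becomes -1; next final value 1
3 vs 1 — the two versions disagree here.
verdict: not equivalent; witness: x=0, y=-1


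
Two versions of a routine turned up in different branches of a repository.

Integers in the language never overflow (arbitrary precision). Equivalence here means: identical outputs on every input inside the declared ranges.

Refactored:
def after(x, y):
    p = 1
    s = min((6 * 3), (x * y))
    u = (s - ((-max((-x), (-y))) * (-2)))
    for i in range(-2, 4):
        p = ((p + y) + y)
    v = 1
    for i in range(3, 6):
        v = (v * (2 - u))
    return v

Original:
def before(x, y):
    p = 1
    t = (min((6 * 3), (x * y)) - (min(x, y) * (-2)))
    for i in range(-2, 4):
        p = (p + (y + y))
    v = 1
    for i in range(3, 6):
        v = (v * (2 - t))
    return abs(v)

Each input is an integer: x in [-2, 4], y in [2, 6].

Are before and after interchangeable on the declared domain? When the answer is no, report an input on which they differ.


On input x=1, y=2, before returns 8 while after returns -8.
verdict: not equivalent; witness: x=1, y=2


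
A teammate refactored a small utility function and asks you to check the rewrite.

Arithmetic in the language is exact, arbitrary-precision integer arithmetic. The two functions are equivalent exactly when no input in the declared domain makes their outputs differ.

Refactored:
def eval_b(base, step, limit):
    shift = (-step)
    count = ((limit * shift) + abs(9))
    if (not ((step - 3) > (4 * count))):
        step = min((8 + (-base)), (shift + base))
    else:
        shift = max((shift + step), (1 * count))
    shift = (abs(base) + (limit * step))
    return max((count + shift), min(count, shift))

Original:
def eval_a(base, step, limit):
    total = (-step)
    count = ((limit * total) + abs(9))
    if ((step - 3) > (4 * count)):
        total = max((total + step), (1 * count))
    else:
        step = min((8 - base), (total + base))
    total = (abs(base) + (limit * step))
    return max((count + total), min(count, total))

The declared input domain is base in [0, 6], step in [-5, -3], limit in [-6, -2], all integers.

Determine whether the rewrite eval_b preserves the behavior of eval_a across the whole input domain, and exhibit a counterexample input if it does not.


Side by side, the visible changes include: boolean connective usage differs, plus local variable names differ, plus arithmetic usage differs.
One worked example (base=3, step=-4, limit=-3) — eval_a: total = 4; count = -3; ((step - 3) > (4 * count)) -> true; total = 0; total = 15; return 12; eval_b: shift = 4; count = -3; (not ((step - 3) > (4 * count))) -> false; shift = 0; shift = 15; return 12; agreement on 12.
Sweeping the whole domain (105 inputs) finds no disagreement.
verdict: equivalent


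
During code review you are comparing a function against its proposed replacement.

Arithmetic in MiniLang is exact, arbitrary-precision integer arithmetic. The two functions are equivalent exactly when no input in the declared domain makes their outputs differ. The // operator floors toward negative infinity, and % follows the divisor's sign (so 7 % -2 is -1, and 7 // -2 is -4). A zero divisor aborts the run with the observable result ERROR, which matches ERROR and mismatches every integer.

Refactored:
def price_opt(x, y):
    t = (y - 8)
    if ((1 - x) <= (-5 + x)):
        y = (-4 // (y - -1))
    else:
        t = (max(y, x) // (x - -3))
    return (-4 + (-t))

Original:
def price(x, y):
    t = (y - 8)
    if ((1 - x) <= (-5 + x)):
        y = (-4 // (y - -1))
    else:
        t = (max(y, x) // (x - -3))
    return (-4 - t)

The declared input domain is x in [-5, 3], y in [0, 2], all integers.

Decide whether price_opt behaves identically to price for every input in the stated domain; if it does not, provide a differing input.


Differences: arithmetic usage differs — yet all 27 inputs agree.
verdict: equivalent


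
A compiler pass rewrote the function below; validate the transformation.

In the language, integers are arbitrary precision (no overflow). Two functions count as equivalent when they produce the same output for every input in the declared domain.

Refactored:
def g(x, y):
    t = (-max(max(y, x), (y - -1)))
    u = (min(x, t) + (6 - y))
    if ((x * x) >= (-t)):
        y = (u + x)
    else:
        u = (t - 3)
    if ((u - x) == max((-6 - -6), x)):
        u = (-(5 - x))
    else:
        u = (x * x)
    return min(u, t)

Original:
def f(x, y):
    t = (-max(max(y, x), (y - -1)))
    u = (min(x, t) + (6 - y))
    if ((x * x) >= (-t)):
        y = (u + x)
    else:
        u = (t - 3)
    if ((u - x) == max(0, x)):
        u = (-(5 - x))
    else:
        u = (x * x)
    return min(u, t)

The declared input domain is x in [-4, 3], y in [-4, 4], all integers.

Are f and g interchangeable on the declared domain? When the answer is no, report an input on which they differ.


Reading the diff, among the changes: constant usage differs; arithmetic usage differs.
One worked example (x=0, y=1) — f: t := -2 | u := 3 | ((x * x) >= (-t)): false | u := -5 | ((u - x) == max(0, x)): false | u := 0 | result -2; g: t := -2 | u := 3 | ((x * x) >= (-t)): false | u := -5 | ((u - x) == max((-6 - -6), x)): false | u := 0 | result -2; agreement on -2.
Checked all 72 inputs in the declared domain: the outputs agree on every one.
verdict: equivalent


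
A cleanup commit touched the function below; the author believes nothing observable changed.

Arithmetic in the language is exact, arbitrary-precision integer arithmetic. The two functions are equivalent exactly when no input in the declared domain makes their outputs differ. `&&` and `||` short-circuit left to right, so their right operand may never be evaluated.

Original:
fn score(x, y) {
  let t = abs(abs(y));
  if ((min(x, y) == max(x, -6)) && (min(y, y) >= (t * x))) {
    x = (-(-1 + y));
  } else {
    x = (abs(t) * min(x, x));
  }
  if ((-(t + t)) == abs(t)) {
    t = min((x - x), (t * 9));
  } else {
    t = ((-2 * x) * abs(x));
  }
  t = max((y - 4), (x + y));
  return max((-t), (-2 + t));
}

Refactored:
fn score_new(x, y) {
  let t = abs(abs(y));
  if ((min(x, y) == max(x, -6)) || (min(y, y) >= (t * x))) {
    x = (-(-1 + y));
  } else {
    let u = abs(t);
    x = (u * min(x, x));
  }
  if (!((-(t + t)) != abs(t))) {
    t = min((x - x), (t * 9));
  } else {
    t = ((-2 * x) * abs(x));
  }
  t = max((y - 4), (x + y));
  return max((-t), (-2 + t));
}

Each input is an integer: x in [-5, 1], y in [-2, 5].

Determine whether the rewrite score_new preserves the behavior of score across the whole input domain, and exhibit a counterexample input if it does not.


The rewrite breaks on x=-1, y=-2, where the results are 4 and -1.
score: t becomes 2; next ((min(x, y) == max(x, -6)) && (min(y, y) >= (t * x))) evaluates to false; next x becomes -2; next ((-(t + t)) == abs(t)) evaluates to false; next t becomes 8; next t becomes -4; next final value 4
score_new: t becomes 2; next ((min(x, y) == max(x, -6)) || (min(y, y) >= (t * x))) evaluates to true; next x becomes 3; next (!((-(t + t)) != abs(t))) evaluates to false; next t becomes -18; next t becomes 1; next final value -1
verdict: not equivalent; witness: x=-1, y=-2


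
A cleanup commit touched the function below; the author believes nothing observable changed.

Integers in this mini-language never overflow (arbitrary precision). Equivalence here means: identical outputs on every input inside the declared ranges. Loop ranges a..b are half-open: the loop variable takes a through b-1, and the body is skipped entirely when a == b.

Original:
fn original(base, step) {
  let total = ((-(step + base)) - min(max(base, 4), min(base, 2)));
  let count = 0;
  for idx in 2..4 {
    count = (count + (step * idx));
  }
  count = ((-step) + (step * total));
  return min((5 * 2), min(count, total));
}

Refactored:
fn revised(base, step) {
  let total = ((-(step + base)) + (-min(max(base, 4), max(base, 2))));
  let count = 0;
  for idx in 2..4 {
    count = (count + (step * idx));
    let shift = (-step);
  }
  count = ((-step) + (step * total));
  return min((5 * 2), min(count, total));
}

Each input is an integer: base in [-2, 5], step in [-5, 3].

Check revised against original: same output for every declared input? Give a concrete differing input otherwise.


base=-2, step=-5 yields -40 from original but -20 from revised.
verdict: not equivalent; witness: base=-2, step=-5


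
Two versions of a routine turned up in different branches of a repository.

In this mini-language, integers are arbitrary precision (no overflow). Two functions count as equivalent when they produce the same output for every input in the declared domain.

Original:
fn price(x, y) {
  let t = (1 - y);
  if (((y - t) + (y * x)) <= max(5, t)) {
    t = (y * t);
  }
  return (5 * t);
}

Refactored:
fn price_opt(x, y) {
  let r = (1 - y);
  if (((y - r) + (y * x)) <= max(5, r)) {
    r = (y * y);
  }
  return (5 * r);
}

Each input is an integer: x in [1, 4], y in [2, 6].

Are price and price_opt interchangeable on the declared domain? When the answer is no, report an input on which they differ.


Take x=1, y=2.
price: t=-1, then (((y - t) + (y * x)) <= max(5, t)) is true, then t=-2, then returns -10
price_opt: r=-1, then (((y - r) + (y * x)) <= max(5, r)) is true, then r=4, then returns 20
-10 against 20: the behavior changed.
verdict: not equivalent; witness: x=1, y=2


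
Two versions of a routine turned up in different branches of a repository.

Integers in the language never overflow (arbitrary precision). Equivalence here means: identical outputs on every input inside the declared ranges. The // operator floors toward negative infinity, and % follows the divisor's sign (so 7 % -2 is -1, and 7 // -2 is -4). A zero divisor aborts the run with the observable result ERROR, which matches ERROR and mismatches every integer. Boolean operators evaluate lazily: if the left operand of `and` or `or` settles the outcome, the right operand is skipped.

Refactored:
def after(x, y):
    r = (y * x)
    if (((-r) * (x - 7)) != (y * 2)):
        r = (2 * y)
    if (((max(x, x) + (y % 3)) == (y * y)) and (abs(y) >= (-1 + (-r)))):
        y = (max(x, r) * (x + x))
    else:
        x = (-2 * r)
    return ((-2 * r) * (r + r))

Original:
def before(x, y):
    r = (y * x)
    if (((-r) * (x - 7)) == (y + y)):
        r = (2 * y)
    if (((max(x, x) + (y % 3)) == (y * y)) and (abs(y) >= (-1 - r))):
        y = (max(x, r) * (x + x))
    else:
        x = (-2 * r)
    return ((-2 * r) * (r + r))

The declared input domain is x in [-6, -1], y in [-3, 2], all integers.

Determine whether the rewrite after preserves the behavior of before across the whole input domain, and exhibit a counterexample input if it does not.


Input x=-6, y=-3: -1296 from before versus -144 from after.
verdict: not equivalent; witness: x=-6, y=-3


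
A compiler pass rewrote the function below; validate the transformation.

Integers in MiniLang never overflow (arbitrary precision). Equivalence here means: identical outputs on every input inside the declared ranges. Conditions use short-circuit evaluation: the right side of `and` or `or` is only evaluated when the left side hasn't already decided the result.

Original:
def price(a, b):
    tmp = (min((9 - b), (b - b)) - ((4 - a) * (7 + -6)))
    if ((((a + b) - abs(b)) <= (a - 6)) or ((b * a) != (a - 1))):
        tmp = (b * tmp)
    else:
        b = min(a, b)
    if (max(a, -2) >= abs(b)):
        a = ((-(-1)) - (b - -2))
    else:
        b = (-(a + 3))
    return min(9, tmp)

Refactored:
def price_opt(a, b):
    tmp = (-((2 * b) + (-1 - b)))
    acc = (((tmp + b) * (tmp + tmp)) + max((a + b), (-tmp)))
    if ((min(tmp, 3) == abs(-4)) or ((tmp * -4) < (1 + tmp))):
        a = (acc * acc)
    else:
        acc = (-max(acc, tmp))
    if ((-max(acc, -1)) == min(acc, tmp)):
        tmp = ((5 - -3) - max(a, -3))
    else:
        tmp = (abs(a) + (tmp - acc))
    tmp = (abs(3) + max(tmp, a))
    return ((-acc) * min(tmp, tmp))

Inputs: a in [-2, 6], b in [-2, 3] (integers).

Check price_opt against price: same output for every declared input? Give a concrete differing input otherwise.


There is a counterexample at a=-2, b=-2: 9 on one side, -36 on the other.
price: tmp := -6 | ((((a + b) - abs(b)) <= (a - 6)) or ((b * a) != (a - 1))): true | tmp := 12 | (max(a, -2) >= abs(b)): false | b := -1 | result 9
price_opt: tmp := 3 | acc := 3 | ((min(tmp, 3) == abs(-4)) or ((tmp * -4) < (1 + tmp))): true | a := 9 | ((-max(acc, -1)) == min(acc, tmp)): false | tmp := 9 | tmp := 12 | result -36
verdict: not equivalent; witness: a=-2, b=-2


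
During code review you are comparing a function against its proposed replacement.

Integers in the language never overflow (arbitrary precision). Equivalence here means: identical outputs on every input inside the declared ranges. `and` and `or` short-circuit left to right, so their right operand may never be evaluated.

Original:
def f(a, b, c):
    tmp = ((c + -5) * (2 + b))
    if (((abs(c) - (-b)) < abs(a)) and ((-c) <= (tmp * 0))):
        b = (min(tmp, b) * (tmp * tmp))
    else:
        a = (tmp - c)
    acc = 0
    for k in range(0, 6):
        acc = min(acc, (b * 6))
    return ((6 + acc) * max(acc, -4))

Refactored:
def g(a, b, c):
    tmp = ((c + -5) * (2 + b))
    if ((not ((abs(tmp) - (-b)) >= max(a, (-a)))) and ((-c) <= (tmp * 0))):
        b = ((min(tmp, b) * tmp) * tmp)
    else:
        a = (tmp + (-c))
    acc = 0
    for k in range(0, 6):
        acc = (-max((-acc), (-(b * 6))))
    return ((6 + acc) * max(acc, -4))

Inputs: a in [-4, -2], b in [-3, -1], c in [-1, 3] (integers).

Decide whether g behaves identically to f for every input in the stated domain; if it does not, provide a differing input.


There is a counterexample at a=-4, b=-1, c=0: 2976 on one side, 0 on the other.
f: tmp=-5, then (((abs(c) - (-b)) < abs(a)) and ((-c) <= (tmp * 0))) is true, then b=-125, then acc=0, then (k=0), then acc=-750, then (k=1), then acc=-750, then (k=2), then acc=-750, then (k=3), then acc=-750, then (k=4), then acc=-750, then (k=5), then acc=-750, then returns 2976
g: tmp=-5, then ((not ((abs(tmp) - (-b)) >= max(a, (-a)))) and ((-c) <= (tmp * 0))) is false, then a=-5, then acc=0, then (k=0), then acc=-6, then (k=1), then acc=-6, then (k=2), then acc=-6, then (k=3), then acc=-6, then (k=4), then acc=-6, then (k=5), then acc=-6, then returns 0
verdict: not equivalent; witness: a=-4, b=-1, c=0
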